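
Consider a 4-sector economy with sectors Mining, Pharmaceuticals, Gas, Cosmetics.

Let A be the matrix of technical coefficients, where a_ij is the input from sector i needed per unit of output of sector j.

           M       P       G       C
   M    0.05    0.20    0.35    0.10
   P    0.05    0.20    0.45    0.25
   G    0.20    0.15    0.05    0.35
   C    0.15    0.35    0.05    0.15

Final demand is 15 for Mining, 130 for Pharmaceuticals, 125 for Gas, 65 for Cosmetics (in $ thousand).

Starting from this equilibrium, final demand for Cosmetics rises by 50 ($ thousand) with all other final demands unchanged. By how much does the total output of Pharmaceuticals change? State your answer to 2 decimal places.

I − A =
  [   0.95    -0.20    -0.35    -0.10]
  [  -0.05     0.80    -0.45    -0.25]
  [  -0.20    -0.15     0.95    -0.35]
  [  -0.15    -0.35    -0.05     0.85]
Compute the cofactors C_ij = (−1)^(i+j)·(3×3 minor ij) of I−A; the adjugate is their transpose:
adj(I−A) = Cᵀ =
  [ 0.434500   0.279500   0.306125   0.259375]
  [ 0.177750   0.657375   0.396750   0.377625]
  [ 0.178625   0.286750   0.533125   0.324875]
  [ 0.160375   0.336875   0.248750   0.571750]
det(I−A) = Σ_j (I−A)_1j·C_1j = (0.95)(0.434500) + (-0.20)(0.177750) + (-0.35)(0.178625) + (-0.10)(0.160375) = 0.29866875
(I − A)⁻¹ = adj(I−A) / det(I−A) ≈
  [   1.4548     0.9358     1.0250     0.8684]
  [   0.5951     2.2010     1.3284     1.2644]
  [   0.5981     0.9601     1.7850     1.0877]
  [   0.5370     1.1279     0.8329     1.9143]
Δx = (I − A)⁻¹ Δd with Δd having +50 in the Cosmetics component and 0 elsewhere.
So Δx_P = L_PC · (+50), where L_PC = adj(I−A)_PC / det(I−A) = 0.377625 / 0.29866875.
Δx_P = 0.377625 × (+50) / 0.29866875 = 18.88125 / 0.29866875 ≈ 63.22.

Δx_P = 63.22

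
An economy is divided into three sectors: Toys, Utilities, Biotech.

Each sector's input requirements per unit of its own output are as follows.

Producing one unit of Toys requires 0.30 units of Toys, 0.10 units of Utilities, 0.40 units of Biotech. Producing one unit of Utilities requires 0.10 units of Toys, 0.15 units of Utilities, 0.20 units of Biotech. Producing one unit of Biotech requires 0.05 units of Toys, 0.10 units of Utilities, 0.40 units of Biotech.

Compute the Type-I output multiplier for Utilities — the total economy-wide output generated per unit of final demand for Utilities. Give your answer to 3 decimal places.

I − A =
  [   0.70    -0.10    -0.05]
  [  -0.10     0.85    -0.10]
  [  -0.40    -0.20     0.60]
Cofactors of I−A, C_ij = (−1)^(i+j)·(minor ij) (rows/columns in the sector order above):
  C_11 = (0.85)(0.60) − (-0.10)(-0.20) = 0.4900
  C_12 = −[(-0.10)(0.60) − (-0.10)(-0.40)] = 0.1000
  C_13 = (-0.10)(-0.20) − (0.85)(-0.40) = 0.3600
  C_21 = −[(-0.10)(0.60) − (-0.05)(-0.20)] = 0.0700
  C_22 = (0.70)(0.60) − (-0.05)(-0.40) = 0.4000
  C_23 = −[(0.70)(-0.20) − (-0.10)(-0.40)] = 0.1800
  C_31 = (-0.10)(-0.10) − (-0.05)(0.85) = 0.0525
  C_32 = −[(0.70)(-0.10) − (-0.05)(-0.10)] = 0.0750
  C_33 = (0.70)(0.85) − (-0.10)(-0.10) = 0.5850
det(I−A) = Σ_j (I−A)_1j·C_1j = (0.70)(0.4900) + (-0.10)(0.1000) + (-0.05)(0.3600) = 0.3150
adj(I−A) = Cᵀ =
  [ 0.4900   0.0700   0.0525]
  [ 0.1000   0.4000   0.0750]
  [ 0.3600   0.1800   0.5850]
(I − A)⁻¹ = adj(I−A) / det(I−A) ≈
  [   1.5556     0.2222     0.1667]
  [   0.3175     1.2698     0.2381]
  [   1.1429     0.5714     1.8571]
The output multiplier for sector j is the column-j sum of the Leontief inverse (I − A)⁻¹ = adj(I−A) / det(I−A).
Column 2 of adj(I−A): (0.0700, 0.4000, 0.1800); det(I−A) = 0.3150.
m_2 = (0.0700 + 0.4000 + 0.1800) / 0.3150 = 0.65 / 0.3150 ≈ 2.063.

m_2 = 2.063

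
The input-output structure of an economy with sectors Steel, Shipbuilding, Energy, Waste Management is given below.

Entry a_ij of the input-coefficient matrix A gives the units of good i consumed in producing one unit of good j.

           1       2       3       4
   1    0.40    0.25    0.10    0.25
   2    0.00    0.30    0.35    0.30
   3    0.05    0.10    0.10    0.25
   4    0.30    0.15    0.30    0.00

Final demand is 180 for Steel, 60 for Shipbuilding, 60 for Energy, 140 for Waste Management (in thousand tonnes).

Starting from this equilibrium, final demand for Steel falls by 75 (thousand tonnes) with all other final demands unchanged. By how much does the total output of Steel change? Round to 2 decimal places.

I − A =
  [   0.60    -0.25    -0.10    -0.25]
  [   0.00     0.70    -0.35    -0.30]
  [  -0.05    -0.10     0.90    -0.25]
  [  -0.30    -0.15    -0.30     1.00]
Compute the cofactors C_ij = (−1)^(i+j)·(3×3 minor ij) of I−A; the adjugate is their transpose:
adj(I−A) = Cᵀ =
  [ 0.479875   0.261250   0.241125   0.258625]
  [ 0.129250   0.411250   0.246750   0.217375]
  [ 0.094250   0.108125   0.318000   0.135500]
  [ 0.191625   0.172500   0.204750   0.349125]
det(I−A) = Σ_j (I−A)_1j·C_1j = (0.60)(0.479875) + (-0.25)(0.129250) + (-0.10)(0.094250) + (-0.25)(0.191625) = 0.19828125
(I − A)⁻¹ = adj(I−A) / det(I−A) ≈
  [   2.4202     1.3176     1.2161     1.3043]
  [   0.6519     2.0741     1.2444     1.0963]
  [   0.4753     0.5453     1.6038     0.6834]
  [   0.9664     0.8700     1.0326     1.7608]
Δx = (I − A)⁻¹ Δd with Δd having -75 in the Steel component and 0 elsewhere.
So Δx_1 = L_11 · (-75), where L_11 = adj(I−A)_11 / det(I−A) = 0.479875 / 0.19828125.
Δx_1 = 0.479875 × (-75) / 0.19828125 = -35.990625 / 0.19828125 ≈ -181.51.

Δx_1 = -181.51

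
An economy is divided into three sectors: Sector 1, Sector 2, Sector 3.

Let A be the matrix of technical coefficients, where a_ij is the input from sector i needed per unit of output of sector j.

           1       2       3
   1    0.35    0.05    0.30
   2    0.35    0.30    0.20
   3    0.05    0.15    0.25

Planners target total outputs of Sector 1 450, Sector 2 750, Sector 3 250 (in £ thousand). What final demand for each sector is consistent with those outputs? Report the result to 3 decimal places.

I − A =
  [   0.65    -0.05    -0.30]
  [  -0.35     0.70    -0.20]
  [  -0.05    -0.15     0.75]
d = (I − A) x:
  d_1 = (+0.65)·450 + (-0.05)·750 + (-0.30)·250 = 180.000
  d_2 = (-0.35)·450 + (+0.70)·750 + (-0.20)·250 = 317.500
  d_3 = (-0.05)·450 + (-0.15)·750 + (+0.75)·250 = 52.500

d_1 = 180.000, d_2 = 317.500, d_3 = 52.500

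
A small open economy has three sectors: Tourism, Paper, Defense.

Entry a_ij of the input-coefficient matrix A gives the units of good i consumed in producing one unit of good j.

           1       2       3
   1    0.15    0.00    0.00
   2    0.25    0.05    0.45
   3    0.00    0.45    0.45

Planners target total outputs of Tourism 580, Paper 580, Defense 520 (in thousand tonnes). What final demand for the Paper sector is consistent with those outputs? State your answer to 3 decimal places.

d_2 = 172.000

I − A =
  [   0.85     0.00     0.00]
  [  -0.25     0.95    -0.45]
  [   0.00    -0.45     0.55]
d = (I − A) x:
  d_1 = (+0.85)·580 + (+0.00)·580 + (+0.00)·520 = 493.000
  d_2 = (-0.25)·580 + (+0.95)·580 + (-0.45)·520 = 172.000
  d_3 = (+0.00)·580 + (-0.45)·580 + (+0.55)·520 = 25.000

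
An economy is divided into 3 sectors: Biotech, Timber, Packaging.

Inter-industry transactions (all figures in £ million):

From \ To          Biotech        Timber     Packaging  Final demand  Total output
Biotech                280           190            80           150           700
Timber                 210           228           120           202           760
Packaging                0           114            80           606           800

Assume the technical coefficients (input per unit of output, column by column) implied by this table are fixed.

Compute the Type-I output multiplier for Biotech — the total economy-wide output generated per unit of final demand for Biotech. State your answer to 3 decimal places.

m_1 = 3.154

Technical coefficients a_ij = z_ij / X_j:
  a_11 = 280/700 = 0.40, a_21 = 210/700 = 0.30, a_31 = 0/700 = 0.00
  a_12 = 190/760 = 0.25, a_22 = 228/760 = 0.30, a_32 = 114/760 = 0.15
  a_13 = 80/800 = 0.10, a_23 = 120/800 = 0.15, a_33 = 80/800 = 0.10
I − A =
  [   0.60    -0.25    -0.10]
  [  -0.30     0.70    -0.15]
  [   0.00    -0.15     0.90]
Cofactors of I−A, C_ij = (−1)^(i+j)·(minor ij) (rows/columns in the sector order above):
  C_11 = (0.70)(0.90) − (-0.15)(-0.15) = 0.6075
  C_12 = −[(-0.30)(0.90) − (-0.15)(0.00)] = 0.2700
  C_13 = (-0.30)(-0.15) − (0.70)(0.00) = 0.0450
  C_21 = −[(-0.25)(0.90) − (-0.10)(-0.15)] = 0.2400
  C_22 = (0.60)(0.90) − (-0.10)(0.00) = 0.5400
  C_23 = −[(0.60)(-0.15) − (-0.25)(0.00)] = 0.0900
  C_31 = (-0.25)(-0.15) − (-0.10)(0.70) = 0.1075
  C_32 = −[(0.60)(-0.15) − (-0.10)(-0.30)] = 0.1200
  C_33 = (0.60)(0.70) − (-0.25)(-0.30) = 0.3450
det(I−A) = Σ_j (I−A)_1j·C_1j = (0.60)(0.6075) + (-0.25)(0.2700) + (-0.10)(0.0450) = 0.2925
adj(I−A) = Cᵀ =
  [ 0.6075   0.2400   0.1075]
  [ 0.2700   0.5400   0.1200]
  [ 0.0450   0.0900   0.3450]
(I − A)⁻¹ = adj(I−A) / det(I−A) ≈
  [   2.0769     0.8205     0.3675]
  [   0.9231     1.8462     0.4103]
  [   0.1538     0.3077     1.1795]
The output multiplier for sector j is the column-j sum of the Leontief inverse (I − A)⁻¹ = adj(I−A) / det(I−A).
Column 1 of adj(I−A): (0.6075, 0.2700, 0.0450); det(I−A) = 0.2925.
m_1 = (0.6075 + 0.2700 + 0.0450) / 0.2925 = 0.9225 / 0.2925 ≈ 3.154.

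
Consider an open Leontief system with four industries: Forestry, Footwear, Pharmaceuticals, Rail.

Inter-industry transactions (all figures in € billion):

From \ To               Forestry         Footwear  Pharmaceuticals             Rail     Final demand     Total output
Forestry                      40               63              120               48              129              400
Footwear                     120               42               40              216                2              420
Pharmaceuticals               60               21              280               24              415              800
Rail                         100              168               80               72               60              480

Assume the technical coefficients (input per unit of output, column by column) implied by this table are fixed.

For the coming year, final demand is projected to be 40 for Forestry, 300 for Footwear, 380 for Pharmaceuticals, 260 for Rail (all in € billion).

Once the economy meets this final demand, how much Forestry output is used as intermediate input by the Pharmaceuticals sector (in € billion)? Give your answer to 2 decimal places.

Technical coefficients a_ij = z_ij / X_j:
  a_11 = 40/400 = 0.10, a_21 = 120/400 = 0.30, a_31 = 60/400 = 0.15, a_41 = 100/400 = 0.25
  a_12 = 63/420 = 0.15, a_22 = 42/420 = 0.10, a_32 = 21/420 = 0.05, a_42 = 168/420 = 0.40
  a_13 = 120/800 = 0.15, a_23 = 40/800 = 0.05, a_33 = 280/800 = 0.35, a_43 = 80/800 = 0.10
  a_14 = 48/480 = 0.10, a_24 = 216/480 = 0.45, a_34 = 24/480 = 0.05, a_44 = 72/480 = 0.15
I − A =
  [   0.90    -0.15    -0.15    -0.10]
  [  -0.30     0.90    -0.05    -0.45]
  [  -0.15    -0.05     0.65    -0.05]
  [  -0.25    -0.40    -0.10     0.85]
Compute the cofactors C_ij = (−1)^(i+j)·(3×3 minor ij) of I−A; the adjugate is their transpose:
adj(I−A) = Cᵀ =
  [ 0.370375   0.118000   0.111875   0.112625]
  [ 0.251125   0.454000   0.135625   0.277875]
  [ 0.123375   0.082000   0.436875   0.083625]
  [ 0.241625   0.258000   0.148125   0.471375]
det(I−A) = Σ_j (I−A)_1j·C_1j = (0.90)(0.370375) + (-0.15)(0.251125) + (-0.15)(0.123375) + (-0.10)(0.241625) = 0.2530
(I − A)⁻¹ = adj(I−A) / det(I−A) ≈
  [   1.4639     0.4664     0.4422     0.4452]
  [   0.9926     1.7945     0.5361     1.0983]
  [   0.4876     0.3241     1.7268     0.3305]
  [   0.9550     1.0198     0.5855     1.8631]
First solve x = (I − A)⁻¹ d = adj(I−A)·d / det(I−A); in particular x_3 = (0.123375·40 + 0.082000·300 + 0.436875·380 + 0.083625·260) / 0.2530 = 217.29 / 0.2530 ≈ 858.8538.
Intermediate flow from 1 to 3: z_13 = a_13 · x_3 = 0.15 × 217.29 / 0.2530 = 32.5935 / 0.2530 ≈ 128.83.

z_13 = 128.83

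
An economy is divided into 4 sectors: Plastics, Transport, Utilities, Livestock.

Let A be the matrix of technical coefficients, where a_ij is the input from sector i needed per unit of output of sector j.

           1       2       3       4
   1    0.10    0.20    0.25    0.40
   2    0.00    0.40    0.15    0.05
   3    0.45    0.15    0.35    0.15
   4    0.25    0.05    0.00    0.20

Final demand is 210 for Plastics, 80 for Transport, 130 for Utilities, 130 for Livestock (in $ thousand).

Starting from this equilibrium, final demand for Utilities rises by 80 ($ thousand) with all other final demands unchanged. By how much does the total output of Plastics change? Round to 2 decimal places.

Δx_1 = 77.72

I − A =
  [   0.90    -0.20    -0.25    -0.40]
  [   0.00     0.60    -0.15    -0.05]
  [  -0.45    -0.15     0.65    -0.15]
  [  -0.25    -0.05     0.00     0.80]
Compute the cofactors C_ij = (−1)^(i+j)·(3×3 minor ij) of I−A; the adjugate is their transpose:
adj(I−A) = Cᵀ =
  [ 0.291250   0.148875   0.146375   0.182375]
  [ 0.067750   0.303625   0.096125   0.070875]
  [ 0.239250   0.188250   0.367250   0.200250]
  [ 0.095250   0.065500   0.051750   0.249750]
det(I−A) = Σ_j (I−A)_1j·C_1j = (0.90)(0.291250) + (-0.20)(0.067750) + (-0.25)(0.239250) + (-0.40)(0.095250) = 0.1506625
(I − A)⁻¹ = adj(I−A) / det(I−A) ≈
  [   1.9331     0.9881     0.9715     1.2105]
  [   0.4497     2.0153     0.6380     0.4704]
  [   1.5880     1.2495     2.4376     1.3291]
  [   0.6322     0.4347     0.3435     1.6577]
Δx = (I − A)⁻¹ Δd with Δd having +80 in the Utilities component and 0 elsewhere.
So Δx_1 = L_13 · (+80), where L_13 = adj(I−A)_13 / det(I−A) = 0.146375 / 0.1506625.
Δx_1 = 0.146375 × (+80) / 0.1506625 = 11.71 / 0.1506625 ≈ 77.72.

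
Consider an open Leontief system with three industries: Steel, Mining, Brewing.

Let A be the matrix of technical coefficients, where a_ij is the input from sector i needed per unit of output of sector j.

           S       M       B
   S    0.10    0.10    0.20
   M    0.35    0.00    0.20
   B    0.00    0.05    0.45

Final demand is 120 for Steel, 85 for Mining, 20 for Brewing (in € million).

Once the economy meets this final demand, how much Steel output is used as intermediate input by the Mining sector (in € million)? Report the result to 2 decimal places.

I − A =
  [   0.90    -0.10    -0.20]
  [  -0.35     1.00    -0.20]
  [   0.00    -0.05     0.55]
Cofactors of I−A, C_ij = (−1)^(i+j)·(minor ij) (rows/columns in the sector order above):
  C_11 = (1.00)(0.55) − (-0.20)(-0.05) = 0.5400
  C_12 = −[(-0.35)(0.55) − (-0.20)(0.00)] = 0.1925
  C_13 = (-0.35)(-0.05) − (1.00)(0.00) = 0.0175
  C_21 = −[(-0.10)(0.55) − (-0.20)(-0.05)] = 0.0650
  C_22 = (0.90)(0.55) − (-0.20)(0.00) = 0.4950
  C_23 = −[(0.90)(-0.05) − (-0.10)(0.00)] = 0.0450
  C_31 = (-0.10)(-0.20) − (-0.20)(1.00) = 0.2200
  C_32 = −[(0.90)(-0.20) − (-0.20)(-0.35)] = 0.2500
  C_33 = (0.90)(1.00) − (-0.10)(-0.35) = 0.8650
det(I−A) = Σ_j (I−A)_1j·C_1j = (0.90)(0.5400) + (-0.10)(0.1925) + (-0.20)(0.0175) = 0.46325
adj(I−A) = Cᵀ =
  [ 0.5400   0.0650   0.2200]
  [ 0.1925   0.4950   0.2500]
  [ 0.0175   0.0450   0.8650]
(I − A)⁻¹ = adj(I−A) / det(I−A) ≈
  [   1.1657     0.1403     0.4749]
  [   0.4155     1.0685     0.5397]
  [   0.0378     0.0971     1.8672]
First solve x = (I − A)⁻¹ d = adj(I−A)·d / det(I−A); in particular x_M = (0.1925·120 + 0.4950·85 + 0.2500·20) / 0.46325 = 70.175 / 0.46325 ≈ 151.4841.
Intermediate flow from S to M: z_SM = a_SM · x_M = 0.10 × 70.175 / 0.46325 = 7.0175 / 0.46325 ≈ 15.15.

z_SM = 15.15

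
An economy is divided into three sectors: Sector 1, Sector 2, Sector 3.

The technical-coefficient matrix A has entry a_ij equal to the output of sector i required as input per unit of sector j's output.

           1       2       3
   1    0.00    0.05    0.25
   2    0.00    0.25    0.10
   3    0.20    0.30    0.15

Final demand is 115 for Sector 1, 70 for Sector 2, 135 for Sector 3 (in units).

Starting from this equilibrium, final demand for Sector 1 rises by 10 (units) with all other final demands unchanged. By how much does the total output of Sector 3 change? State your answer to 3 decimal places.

I − A =
  [   1.00    -0.05    -0.25]
  [   0.00     0.75    -0.10]
  [  -0.20    -0.30     0.85]
Cofactors of I−A, C_ij = (−1)^(i+j)·(minor ij) (rows/columns in the sector order above):
  C_11 = (0.75)(0.85) − (-0.10)(-0.30) = 0.6075
  C_12 = −[(0.00)(0.85) − (-0.10)(-0.20)] = 0.0200
  C_13 = (0.00)(-0.30) − (0.75)(-0.20) = 0.1500
  C_21 = −[(-0.05)(0.85) − (-0.25)(-0.30)] = 0.1175
  C_22 = (1.00)(0.85) − (-0.25)(-0.20) = 0.8000
  C_23 = −[(1.00)(-0.30) − (-0.05)(-0.20)] = 0.3100
  C_31 = (-0.05)(-0.10) − (-0.25)(0.75) = 0.1925
  C_32 = −[(1.00)(-0.10) − (-0.25)(0.00)] = 0.1000
  C_33 = (1.00)(0.75) − (-0.05)(0.00) = 0.7500
det(I−A) = Σ_j (I−A)_1j·C_1j = (1.00)(0.6075) + (-0.05)(0.0200) + (-0.25)(0.1500) = 0.5690
adj(I−A) = Cᵀ =
  [ 0.6075   0.1175   0.1925]
  [ 0.0200   0.8000   0.1000]
  [ 0.1500   0.3100   0.7500]
(I − A)⁻¹ = adj(I−A) / det(I−A) ≈
  [   1.0677     0.2065     0.3383]
  [   0.0351     1.4060     0.1757]
  [   0.2636     0.5448     1.3181]
Δx = (I − A)⁻¹ Δd with Δd having +10 in the Sector 1 component and 0 elsewhere.
So Δx_3 = L_31 · (+10), where L_31 = adj(I−A)_31 / det(I−A) = 0.1500 / 0.5690.
Δx_3 = 0.1500 × (+10) / 0.5690 = 1.50 / 0.5690 ≈ 2.636.

Δx_3 = 2.636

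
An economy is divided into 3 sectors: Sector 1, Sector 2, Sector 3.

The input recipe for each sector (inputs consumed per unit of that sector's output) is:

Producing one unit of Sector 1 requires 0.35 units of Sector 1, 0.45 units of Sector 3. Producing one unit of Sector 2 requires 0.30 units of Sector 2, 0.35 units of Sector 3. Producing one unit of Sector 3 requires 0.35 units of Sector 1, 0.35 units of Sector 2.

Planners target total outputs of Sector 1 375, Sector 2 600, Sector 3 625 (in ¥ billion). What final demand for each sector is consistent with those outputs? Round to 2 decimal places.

I − A =
  [   0.65     0.00    -0.35]
  [   0.00     0.70    -0.35]
  [  -0.45    -0.35     1.00]
d = (I − A) x:
  d_1 = (+0.65)·375 + (+0.00)·600 + (-0.35)·625 = 25.00
  d_2 = (+0.00)·375 + (+0.70)·600 + (-0.35)·625 = 201.25
  d_3 = (-0.45)·375 + (-0.35)·600 + (+1.00)·625 = 246.25

d_1 = 25.00, d_2 = 201.25, d_3 = 246.25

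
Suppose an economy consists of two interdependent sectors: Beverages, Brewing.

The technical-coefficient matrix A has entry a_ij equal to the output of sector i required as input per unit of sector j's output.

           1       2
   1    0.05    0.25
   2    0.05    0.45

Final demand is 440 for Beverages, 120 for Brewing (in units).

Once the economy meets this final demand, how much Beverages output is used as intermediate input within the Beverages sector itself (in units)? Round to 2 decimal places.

I − A =
  [   0.95    -0.25]
  [  -0.05     0.55]
det(I−A) = (0.95)(0.55) − (-0.25)(-0.05) = 0.5100
adj(I−A) = [[0.55, 0.25], [0.05, 0.95]]
(I − A)⁻¹ = adj(I−A) / det(I−A) ≈
  [   1.0784     0.4902]
  [   0.0980     1.8627]
First solve x = (I − A)⁻¹ d = adj(I−A)·d / det(I−A); in particular x_1 = (0.55·440 + 0.25·120) / 0.5100 = 272.00 / 0.5100 ≈ 533.3333.
Intermediate flow from 1 to 1: z_11 = a_11 · x_1 = 0.05 × 272.00 / 0.5100 = 13.60 / 0.5100 ≈ 26.67.

z_11 = 26.67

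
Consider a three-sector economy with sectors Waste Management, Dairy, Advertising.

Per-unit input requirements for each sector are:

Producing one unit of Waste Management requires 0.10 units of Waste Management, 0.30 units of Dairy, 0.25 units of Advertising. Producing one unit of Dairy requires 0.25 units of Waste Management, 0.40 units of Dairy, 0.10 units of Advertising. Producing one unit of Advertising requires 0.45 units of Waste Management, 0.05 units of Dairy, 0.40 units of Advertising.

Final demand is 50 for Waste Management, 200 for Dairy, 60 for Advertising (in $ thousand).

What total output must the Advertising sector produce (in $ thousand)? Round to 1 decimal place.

x_3 = 354.0

I − A =
  [   0.90    -0.25    -0.45]
  [  -0.30     0.60    -0.05]
  [  -0.25    -0.10     0.60]
Cofactors of I−A, C_ij = (−1)^(i+j)·(minor ij) (rows/columns in the sector order above):
  C_11 = (0.60)(0.60) − (-0.05)(-0.10) = 0.3550
  C_12 = −[(-0.30)(0.60) − (-0.05)(-0.25)] = 0.1925
  C_13 = (-0.30)(-0.10) − (0.60)(-0.25) = 0.1800
  C_21 = −[(-0.25)(0.60) − (-0.45)(-0.10)] = 0.1950
  C_22 = (0.90)(0.60) − (-0.45)(-0.25) = 0.4275
  C_23 = −[(0.90)(-0.10) − (-0.25)(-0.25)] = 0.1525
  C_31 = (-0.25)(-0.05) − (-0.45)(0.60) = 0.2825
  C_32 = −[(0.90)(-0.05) − (-0.45)(-0.30)] = 0.1800
  C_33 = (0.90)(0.60) − (-0.25)(-0.30) = 0.4650
det(I−A) = Σ_j (I−A)_1j·C_1j = (0.90)(0.3550) + (-0.25)(0.1925) + (-0.45)(0.1800) = 0.190375
adj(I−A) = Cᵀ =
  [ 0.3550   0.1950   0.2825]
  [ 0.1925   0.4275   0.1800]
  [ 0.1800   0.1525   0.4650]
(I − A)⁻¹ = adj(I−A) / det(I−A) ≈
  [   1.8647     1.0243     1.4839]
  [   1.0112     2.2456     0.9455]
  [   0.9455     0.8011     2.4425]
x = (I − A)⁻¹ d = adj(I−A)·d / det(I−A), with det(I−A) = 0.190375:
  x_1 = (0.3550·50 + 0.1950·200 + 0.2825·60) / 0.190375 = 73.70 / 0.190375 ≈ 387.1
  x_2 = (0.1925·50 + 0.4275·200 + 0.1800·60) / 0.190375 = 105.925 / 0.190375 ≈ 556.4
  x_3 = (0.1800·50 + 0.1525·200 + 0.4650·60) / 0.190375 = 67.40 / 0.190375 ≈ 354.0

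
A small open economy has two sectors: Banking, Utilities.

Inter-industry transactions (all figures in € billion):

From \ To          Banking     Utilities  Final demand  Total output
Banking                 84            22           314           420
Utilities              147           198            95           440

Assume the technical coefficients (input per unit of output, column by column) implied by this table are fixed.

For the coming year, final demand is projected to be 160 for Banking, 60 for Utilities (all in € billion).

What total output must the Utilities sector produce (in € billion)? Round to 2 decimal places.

Technical coefficients a_ij = z_ij / X_j:
  a_BB = 84/420 = 0.20, a_UB = 147/420 = 0.35
  a_BU = 22/440 = 0.05, a_UU = 198/440 = 0.45
I − A =
  [   0.80    -0.05]
  [  -0.35     0.55]
det(I−A) = (0.80)(0.55) − (-0.05)(-0.35) = 0.4225
adj(I−A) = [[0.55, 0.05], [0.35, 0.80]]
(I − A)⁻¹ = adj(I−A) / det(I−A) ≈
  [   1.3018     0.1183]
  [   0.8284     1.8935]
x = (I − A)⁻¹ d = adj(I−A)·d / det(I−A), with det(I−A) = 0.4225:
  x_B = (0.55·160 + 0.05·60) / 0.4225 = 91.00 / 0.4225 ≈ 215.38
  x_U = (0.35·160 + 0.80·60) / 0.4225 = 104.00 / 0.4225 ≈ 246.15

x_U = 246.15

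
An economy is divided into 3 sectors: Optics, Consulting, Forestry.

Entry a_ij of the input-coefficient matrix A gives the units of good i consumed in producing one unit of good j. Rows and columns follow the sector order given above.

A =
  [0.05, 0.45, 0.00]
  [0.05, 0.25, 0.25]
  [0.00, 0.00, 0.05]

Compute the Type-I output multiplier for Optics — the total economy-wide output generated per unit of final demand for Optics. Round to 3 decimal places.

m_1 = 1.159

I − A =
  [   0.95    -0.45     0.00]
  [  -0.05     0.75    -0.25]
  [   0.00     0.00     0.95]
Cofactors of I−A, C_ij = (−1)^(i+j)·(minor ij) (rows/columns in the sector order above):
  C_11 = (0.75)(0.95) − (-0.25)(0.00) = 0.7125
  C_12 = −[(-0.05)(0.95) − (-0.25)(0.00)] = 0.0475
  C_13 = (-0.05)(0.00) − (0.75)(0.00) = 0.0000
  C_21 = −[(-0.45)(0.95) − (0.00)(0.00)] = 0.4275
  C_22 = (0.95)(0.95) − (0.00)(0.00) = 0.9025
  C_23 = −[(0.95)(0.00) − (-0.45)(0.00)] = 0.0000
  C_31 = (-0.45)(-0.25) − (0.00)(0.75) = 0.1125
  C_32 = −[(0.95)(-0.25) − (0.00)(-0.05)] = 0.2375
  C_33 = (0.95)(0.75) − (-0.45)(-0.05) = 0.6900
det(I−A) = Σ_j (I−A)_1j·C_1j = (0.95)(0.7125) + (-0.45)(0.0475) + (0.00)(0.0000) = 0.6555
adj(I−A) = Cᵀ =
  [ 0.7125   0.4275   0.1125]
  [ 0.0475   0.9025   0.2375]
  [ 0.0000   0.0000   0.6900]
(I − A)⁻¹ = adj(I−A) / det(I−A) ≈
  [   1.0870     0.6522     0.1716]
  [   0.0725     1.3768     0.3623]
  [   0.0000     0.0000     1.0526]
The output multiplier for sector j is the column-j sum of the Leontief inverse (I − A)⁻¹ = adj(I−A) / det(I−A).
Column 1 of adj(I−A): (0.7125, 0.0475, 0.0000); det(I−A) = 0.6555.
m_1 = (0.7125 + 0.0475 + 0.0000) / 0.6555 = 0.76 / 0.6555 ≈ 1.159.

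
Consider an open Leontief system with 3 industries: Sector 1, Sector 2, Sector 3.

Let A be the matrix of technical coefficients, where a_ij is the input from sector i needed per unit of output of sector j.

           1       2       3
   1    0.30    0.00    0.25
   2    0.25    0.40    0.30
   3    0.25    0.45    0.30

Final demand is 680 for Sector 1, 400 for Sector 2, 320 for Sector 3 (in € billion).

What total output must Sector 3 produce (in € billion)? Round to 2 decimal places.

x_3 = 3278.43

I − A =
  [   0.70     0.00    -0.25]
  [  -0.25     0.60    -0.30]
  [  -0.25    -0.45     0.70]
Cofactors of I−A, C_ij = (−1)^(i+j)·(minor ij) (rows/columns in the sector order above):
  C_11 = (0.60)(0.70) − (-0.30)(-0.45) = 0.2850
  C_12 = −[(-0.25)(0.70) − (-0.30)(-0.25)] = 0.2500
  C_13 = (-0.25)(-0.45) − (0.60)(-0.25) = 0.2625
  C_21 = −[(0.00)(0.70) − (-0.25)(-0.45)] = 0.1125
  C_22 = (0.70)(0.70) − (-0.25)(-0.25) = 0.4275
  C_23 = −[(0.70)(-0.45) − (0.00)(-0.25)] = 0.3150
  C_31 = (0.00)(-0.30) − (-0.25)(0.60) = 0.1500
  C_32 = −[(0.70)(-0.30) − (-0.25)(-0.25)] = 0.2725
  C_33 = (0.70)(0.60) − (0.00)(-0.25) = 0.4200
det(I−A) = Σ_j (I−A)_1j·C_1j = (0.70)(0.2850) + (0.00)(0.2500) + (-0.25)(0.2625) = 0.133875
adj(I−A) = Cᵀ =
  [ 0.2850   0.1125   0.1500]
  [ 0.2500   0.4275   0.2725]
  [ 0.2625   0.3150   0.4200]
(I − A)⁻¹ = adj(I−A) / det(I−A) ≈
  [   2.1289     0.8403     1.1204]
  [   1.8674     3.1933     2.0355]
  [   1.9608     2.3529     3.1373]
x = (I − A)⁻¹ d = adj(I−A)·d / det(I−A), with det(I−A) = 0.133875:
  x_1 = (0.2850·680 + 0.1125·400 + 0.1500·320) / 0.133875 = 286.80 / 0.133875 ≈ 2142.30
  x_2 = (0.2500·680 + 0.4275·400 + 0.2725·320) / 0.133875 = 428.20 / 0.133875 ≈ 3198.51
  x_3 = (0.2625·680 + 0.3150·400 + 0.4200·320) / 0.133875 = 438.90 / 0.133875 ≈ 3278.43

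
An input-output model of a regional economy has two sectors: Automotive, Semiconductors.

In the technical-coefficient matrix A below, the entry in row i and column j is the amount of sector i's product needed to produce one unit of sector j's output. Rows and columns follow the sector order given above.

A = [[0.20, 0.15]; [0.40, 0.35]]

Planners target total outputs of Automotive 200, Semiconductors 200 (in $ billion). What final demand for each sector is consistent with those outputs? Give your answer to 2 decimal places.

I − A =
  [   0.80    -0.15]
  [  -0.40     0.65]
d = (I − A) x:
  d_1 = (+0.80)·200 + (-0.15)·200 = 130.00
  d_2 = (-0.40)·200 + (+0.65)·200 = 50.00

d_1 = 130.00, d_2 = 50.00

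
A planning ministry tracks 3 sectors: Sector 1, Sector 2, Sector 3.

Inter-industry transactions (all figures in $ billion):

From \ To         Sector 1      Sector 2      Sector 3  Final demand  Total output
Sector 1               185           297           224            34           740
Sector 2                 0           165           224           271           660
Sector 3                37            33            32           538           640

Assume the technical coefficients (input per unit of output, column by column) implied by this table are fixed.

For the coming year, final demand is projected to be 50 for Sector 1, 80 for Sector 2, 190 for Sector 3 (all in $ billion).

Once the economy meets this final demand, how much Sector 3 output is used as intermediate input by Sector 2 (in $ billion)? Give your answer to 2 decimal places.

Technical coefficients a_ij = z_ij / X_j:
  a_11 = 185/740 = 0.25, a_21 = 0/740 = 0.00, a_31 = 37/740 = 0.05
  a_12 = 297/660 = 0.45, a_22 = 165/660 = 0.25, a_32 = 33/660 = 0.05
  a_13 = 224/640 = 0.35, a_23 = 224/640 = 0.35, a_33 = 32/640 = 0.05
I − A =
  [   0.75    -0.45    -0.35]
  [   0.00     0.75    -0.35]
  [  -0.05    -0.05     0.95]
Cofactors of I−A, C_ij = (−1)^(i+j)·(minor ij) (rows/columns in the sector order above):
  C_11 = (0.75)(0.95) − (-0.35)(-0.05) = 0.6950
  C_12 = −[(0.00)(0.95) − (-0.35)(-0.05)] = 0.0175
  C_13 = (0.00)(-0.05) − (0.75)(-0.05) = 0.0375
  C_21 = −[(-0.45)(0.95) − (-0.35)(-0.05)] = 0.4450
  C_22 = (0.75)(0.95) − (-0.35)(-0.05) = 0.6950
  C_23 = −[(0.75)(-0.05) − (-0.45)(-0.05)] = 0.0600
  C_31 = (-0.45)(-0.35) − (-0.35)(0.75) = 0.4200
  C_32 = −[(0.75)(-0.35) − (-0.35)(0.00)] = 0.2625
  C_33 = (0.75)(0.75) − (-0.45)(0.00) = 0.5625
det(I−A) = Σ_j (I−A)_1j·C_1j = (0.75)(0.6950) + (-0.45)(0.0175) + (-0.35)(0.0375) = 0.50025
adj(I−A) = Cᵀ =
  [ 0.6950   0.4450   0.4200]
  [ 0.0175   0.6950   0.2625]
  [ 0.0375   0.0600   0.5625]
(I − A)⁻¹ = adj(I−A) / det(I−A) ≈
  [   1.3893     0.8896     0.8396]
  [   0.0350     1.3893     0.5247]
  [   0.0750     0.1199     1.1244]
First solve x = (I − A)⁻¹ d = adj(I−A)·d / det(I−A); in particular x_2 = (0.0175·50 + 0.6950·80 + 0.2625·190) / 0.50025 = 106.35 / 0.50025 ≈ 212.5937.
Intermediate flow from 3 to 2: z_32 = a_32 · x_2 = 0.05 × 106.35 / 0.50025 = 5.3175 / 0.50025 ≈ 10.63.

z_32 = 10.63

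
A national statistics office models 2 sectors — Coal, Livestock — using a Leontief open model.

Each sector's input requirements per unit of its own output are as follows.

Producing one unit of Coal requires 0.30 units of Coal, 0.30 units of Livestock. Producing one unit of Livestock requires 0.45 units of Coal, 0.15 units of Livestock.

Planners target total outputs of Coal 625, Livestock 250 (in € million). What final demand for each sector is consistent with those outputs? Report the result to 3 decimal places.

I − A =
  [   0.70    -0.45]
  [  -0.30     0.85]
d = (I − A) x:
  d_1 = (+0.70)·625 + (-0.45)·250 = 325.000
  d_2 = (-0.30)·625 + (+0.85)·250 = 25.000

d_1 = 325.000, d_2 = 25.000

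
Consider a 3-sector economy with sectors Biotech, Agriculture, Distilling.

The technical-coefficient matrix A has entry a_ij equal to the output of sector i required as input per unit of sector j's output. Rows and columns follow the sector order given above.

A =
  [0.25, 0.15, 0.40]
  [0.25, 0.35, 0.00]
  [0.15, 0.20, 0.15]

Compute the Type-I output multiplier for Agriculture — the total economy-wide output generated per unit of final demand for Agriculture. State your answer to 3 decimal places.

I − A =
  [   0.75    -0.15    -0.40]
  [  -0.25     0.65     0.00]
  [  -0.15    -0.20     0.85]
Cofactors of I−A, C_ij = (−1)^(i+j)·(minor ij) (rows/columns in the sector order above):
  C_11 = (0.65)(0.85) − (0.00)(-0.20) = 0.5525
  C_12 = −[(-0.25)(0.85) − (0.00)(-0.15)] = 0.2125
  C_13 = (-0.25)(-0.20) − (0.65)(-0.15) = 0.1475
  C_21 = −[(-0.15)(0.85) − (-0.40)(-0.20)] = 0.2075
  C_22 = (0.75)(0.85) − (-0.40)(-0.15) = 0.5775
  C_23 = −[(0.75)(-0.20) − (-0.15)(-0.15)] = 0.1725
  C_31 = (-0.15)(0.00) − (-0.40)(0.65) = 0.2600
  C_32 = −[(0.75)(0.00) − (-0.40)(-0.25)] = 0.1000
  C_33 = (0.75)(0.65) − (-0.15)(-0.25) = 0.4500
det(I−A) = Σ_j (I−A)_1j·C_1j = (0.75)(0.5525) + (-0.15)(0.2125) + (-0.40)(0.1475) = 0.3235
adj(I−A) = Cᵀ =
  [ 0.5525   0.2075   0.2600]
  [ 0.2125   0.5775   0.1000]
  [ 0.1475   0.1725   0.4500]
(I − A)⁻¹ = adj(I−A) / det(I−A) ≈
  [   1.7079     0.6414     0.8037]
  [   0.6569     1.7852     0.3091]
  [   0.4560     0.5332     1.3910]
The output multiplier for sector j is the column-j sum of the Leontief inverse (I − A)⁻¹ = adj(I−A) / det(I−A).
Column 2 of adj(I−A): (0.2075, 0.5775, 0.1725); det(I−A) = 0.3235.
m_2 = (0.2075 + 0.5775 + 0.1725) / 0.3235 = 0.9575 / 0.3235 ≈ 2.960.

m_2 = 2.960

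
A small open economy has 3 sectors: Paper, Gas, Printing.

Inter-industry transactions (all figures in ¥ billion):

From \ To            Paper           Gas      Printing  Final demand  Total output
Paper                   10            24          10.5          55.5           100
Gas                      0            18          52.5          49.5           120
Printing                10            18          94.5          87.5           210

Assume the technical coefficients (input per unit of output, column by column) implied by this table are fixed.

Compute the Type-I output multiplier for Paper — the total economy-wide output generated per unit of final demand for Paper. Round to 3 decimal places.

m_1 = 1.430

Technical coefficients a_ij = z_ij / X_j:
  a_11 = 10/100 = 0.10, a_21 = 0/100 = 0.00, a_31 = 10/100 = 0.10
  a_12 = 24/120 = 0.20, a_22 = 18/120 = 0.15, a_32 = 18/120 = 0.15
  a_13 = 10.5/210 = 0.05, a_23 = 52.5/210 = 0.25, a_33 = 94.5/210 = 0.45
I − A =
  [   0.90    -0.20    -0.05]
  [   0.00     0.85    -0.25]
  [  -0.10    -0.15     0.55]
Cofactors of I−A, C_ij = (−1)^(i+j)·(minor ij) (rows/columns in the sector order above):
  C_11 = (0.85)(0.55) − (-0.25)(-0.15) = 0.4300
  C_12 = −[(0.00)(0.55) − (-0.25)(-0.10)] = 0.0250
  C_13 = (0.00)(-0.15) − (0.85)(-0.10) = 0.0850
  C_21 = −[(-0.20)(0.55) − (-0.05)(-0.15)] = 0.1175
  C_22 = (0.90)(0.55) − (-0.05)(-0.10) = 0.4900
  C_23 = −[(0.90)(-0.15) − (-0.20)(-0.10)] = 0.1550
  C_31 = (-0.20)(-0.25) − (-0.05)(0.85) = 0.0925
  C_32 = −[(0.90)(-0.25) − (-0.05)(0.00)] = 0.2250
  C_33 = (0.90)(0.85) − (-0.20)(0.00) = 0.7650
det(I−A) = Σ_j (I−A)_1j·C_1j = (0.90)(0.4300) + (-0.20)(0.0250) + (-0.05)(0.0850) = 0.37775
adj(I−A) = Cᵀ =
  [ 0.4300   0.1175   0.0925]
  [ 0.0250   0.4900   0.2250]
  [ 0.0850   0.1550   0.7650]
(I − A)⁻¹ = adj(I−A) / det(I−A) ≈
  [   1.1383     0.3111     0.2449]
  [   0.0662     1.2972     0.5956]
  [   0.2250     0.4103     2.0251]
The output multiplier for sector j is the column-j sum of the Leontief inverse (I − A)⁻¹ = adj(I−A) / det(I−A).
Column 1 of adj(I−A): (0.4300, 0.0250, 0.0850); det(I−A) = 0.37775.
m_1 = (0.4300 + 0.0250 + 0.0850) / 0.37775 = 0.54 / 0.37775 ≈ 1.430.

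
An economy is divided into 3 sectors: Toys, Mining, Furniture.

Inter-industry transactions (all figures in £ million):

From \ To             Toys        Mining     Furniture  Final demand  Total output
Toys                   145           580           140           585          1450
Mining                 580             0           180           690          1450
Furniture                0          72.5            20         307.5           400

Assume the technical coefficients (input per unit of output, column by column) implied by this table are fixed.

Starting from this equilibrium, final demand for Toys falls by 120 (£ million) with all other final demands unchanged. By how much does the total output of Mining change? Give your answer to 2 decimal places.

Technical coefficients a_ij = z_ij / X_j:
  a_11 = 145/1450 = 0.10, a_21 = 580/1450 = 0.40, a_31 = 0/1450 = 0.00
  a_12 = 580/1450 = 0.40, a_22 = 0/1450 = 0.00, a_32 = 72.5/1450 = 0.05
  a_13 = 140/400 = 0.35, a_23 = 180/400 = 0.45, a_33 = 20/400 = 0.05
I − A =
  [   0.90    -0.40    -0.35]
  [  -0.40     1.00    -0.45]
  [   0.00    -0.05     0.95]
Cofactors of I−A, C_ij = (−1)^(i+j)·(minor ij) (rows/columns in the sector order above):
  C_11 = (1.00)(0.95) − (-0.45)(-0.05) = 0.9275
  C_12 = −[(-0.40)(0.95) − (-0.45)(0.00)] = 0.3800
  C_13 = (-0.40)(-0.05) − (1.00)(0.00) = 0.0200
  C_21 = −[(-0.40)(0.95) − (-0.35)(-0.05)] = 0.3975
  C_22 = (0.90)(0.95) − (-0.35)(0.00) = 0.8550
  C_23 = −[(0.90)(-0.05) − (-0.40)(0.00)] = 0.0450
  C_31 = (-0.40)(-0.45) − (-0.35)(1.00) = 0.5300
  C_32 = −[(0.90)(-0.45) − (-0.35)(-0.40)] = 0.5450
  C_33 = (0.90)(1.00) − (-0.40)(-0.40) = 0.7400
det(I−A) = Σ_j (I−A)_1j·C_1j = (0.90)(0.9275) + (-0.40)(0.3800) + (-0.35)(0.0200) = 0.67575
adj(I−A) = Cᵀ =
  [ 0.9275   0.3975   0.5300]
  [ 0.3800   0.8550   0.5450]
  [ 0.0200   0.0450   0.7400]
(I − A)⁻¹ = adj(I−A) / det(I−A) ≈
  [   1.3725     0.5882     0.7843]
  [   0.5623     1.2653     0.8065]
  [   0.0296     0.0666     1.0951]
Δx = (I − A)⁻¹ Δd with Δd having -120 in the Toys component and 0 elsewhere.
So Δx_2 = L_21 · (-120), where L_21 = adj(I−A)_21 / det(I−A) = 0.3800 / 0.67575.
Δx_2 = 0.3800 × (-120) / 0.67575 = -45.60 / 0.67575 ≈ -67.48.

Δx_2 = -67.48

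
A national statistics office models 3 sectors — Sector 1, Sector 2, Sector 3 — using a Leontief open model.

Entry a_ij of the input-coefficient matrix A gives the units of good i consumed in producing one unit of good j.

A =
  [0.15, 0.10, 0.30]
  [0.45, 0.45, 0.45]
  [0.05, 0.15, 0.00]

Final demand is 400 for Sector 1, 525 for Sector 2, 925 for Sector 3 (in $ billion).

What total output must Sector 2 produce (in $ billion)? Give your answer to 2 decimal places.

I − A =
  [   0.85    -0.10    -0.30]
  [  -0.45     0.55    -0.45]
  [  -0.05    -0.15     1.00]
Cofactors of I−A, C_ij = (−1)^(i+j)·(minor ij) (rows/columns in the sector order above):
  C_11 = (0.55)(1.00) − (-0.45)(-0.15) = 0.4825
  C_12 = −[(-0.45)(1.00) − (-0.45)(-0.05)] = 0.4725
  C_13 = (-0.45)(-0.15) − (0.55)(-0.05) = 0.0950
  C_21 = −[(-0.10)(1.00) − (-0.30)(-0.15)] = 0.1450
  C_22 = (0.85)(1.00) − (-0.30)(-0.05) = 0.8350
  C_23 = −[(0.85)(-0.15) − (-0.10)(-0.05)] = 0.1325
  C_31 = (-0.10)(-0.45) − (-0.30)(0.55) = 0.2100
  C_32 = −[(0.85)(-0.45) − (-0.30)(-0.45)] = 0.5175
  C_33 = (0.85)(0.55) − (-0.10)(-0.45) = 0.4225
det(I−A) = Σ_j (I−A)_1j·C_1j = (0.85)(0.4825) + (-0.10)(0.4725) + (-0.30)(0.0950) = 0.334375
adj(I−A) = Cᵀ =
  [ 0.4825   0.1450   0.2100]
  [ 0.4725   0.8350   0.5175]
  [ 0.0950   0.1325   0.4225]
(I − A)⁻¹ = adj(I−A) / det(I−A) ≈
  [   1.4430     0.4336     0.6280]
  [   1.4131     2.4972     1.5477]
  [   0.2841     0.3963     1.2636]
x = (I − A)⁻¹ d = adj(I−A)·d / det(I−A), with det(I−A) = 0.334375:
  x_1 = (0.4825·400 + 0.1450·525 + 0.2100·925) / 0.334375 = 463.375 / 0.334375 ≈ 1385.79
  x_2 = (0.4725·400 + 0.8350·525 + 0.5175·925) / 0.334375 = 1106.0625 / 0.334375 ≈ 3307.85
  x_3 = (0.0950·400 + 0.1325·525 + 0.4225·925) / 0.334375 = 498.375 / 0.334375 ≈ 1490.47

x_2 = 3307.85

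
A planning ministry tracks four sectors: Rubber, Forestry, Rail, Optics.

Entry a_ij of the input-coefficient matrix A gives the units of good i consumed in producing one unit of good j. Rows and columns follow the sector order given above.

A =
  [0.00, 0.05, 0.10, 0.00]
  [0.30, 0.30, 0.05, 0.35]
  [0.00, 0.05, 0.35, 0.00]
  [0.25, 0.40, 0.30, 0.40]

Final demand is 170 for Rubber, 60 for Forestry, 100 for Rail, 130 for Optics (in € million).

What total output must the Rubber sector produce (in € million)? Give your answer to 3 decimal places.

x_1 = 219.852

I − A =
  [   1.00    -0.05    -0.10     0.00]
  [  -0.30     0.70    -0.05    -0.35]
  [   0.00    -0.05     0.65     0.00]
  [  -0.25    -0.40    -0.30     0.60]
Compute the cofactors C_ij = (−1)^(i+j)·(3×3 minor ij) of I−A; the adjugate is their transpose:
adj(I−A) = Cᵀ =
  [ 0.175250   0.022500   0.034750   0.013125]
  [ 0.173875   0.390000   0.161750   0.227500]
  [ 0.013375   0.030000   0.266625   0.017500]
  [ 0.195625   0.284375   0.255625   0.441250]
det(I−A) = Σ_j (I−A)_1j·C_1j = (1.00)(0.175250) + (-0.05)(0.173875) + (-0.10)(0.013375) + (0.00)(0.195625) = 0.16521875
(I − A)⁻¹ = adj(I−A) / det(I−A) ≈
  [   1.0607     0.1362     0.2103     0.0794]
  [   1.0524     2.3605     0.9790     1.3770]
  [   0.0810     0.1816     1.6138     0.1059]
  [   1.1840     1.7212     1.5472     2.6707]
x = (I − A)⁻¹ d = adj(I−A)·d / det(I−A), with det(I−A) = 0.16521875:
  x_1 = (0.175250·170 + 0.022500·60 + 0.034750·100 + 0.013125·130) / 0.16521875 = 36.32375 / 0.16521875 ≈ 219.852
  x_2 = (0.173875·170 + 0.390000·60 + 0.161750·100 + 0.227500·130) / 0.16521875 = 98.70875 / 0.16521875 ≈ 597.443
  x_3 = (0.013375·170 + 0.030000·60 + 0.266625·100 + 0.017500·130) / 0.16521875 = 33.01125 / 0.16521875 ≈ 199.803
  x_4 = (0.195625·170 + 0.284375·60 + 0.255625·100 + 0.441250·130) / 0.16521875 = 133.24375 / 0.16521875 ≈ 806.469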